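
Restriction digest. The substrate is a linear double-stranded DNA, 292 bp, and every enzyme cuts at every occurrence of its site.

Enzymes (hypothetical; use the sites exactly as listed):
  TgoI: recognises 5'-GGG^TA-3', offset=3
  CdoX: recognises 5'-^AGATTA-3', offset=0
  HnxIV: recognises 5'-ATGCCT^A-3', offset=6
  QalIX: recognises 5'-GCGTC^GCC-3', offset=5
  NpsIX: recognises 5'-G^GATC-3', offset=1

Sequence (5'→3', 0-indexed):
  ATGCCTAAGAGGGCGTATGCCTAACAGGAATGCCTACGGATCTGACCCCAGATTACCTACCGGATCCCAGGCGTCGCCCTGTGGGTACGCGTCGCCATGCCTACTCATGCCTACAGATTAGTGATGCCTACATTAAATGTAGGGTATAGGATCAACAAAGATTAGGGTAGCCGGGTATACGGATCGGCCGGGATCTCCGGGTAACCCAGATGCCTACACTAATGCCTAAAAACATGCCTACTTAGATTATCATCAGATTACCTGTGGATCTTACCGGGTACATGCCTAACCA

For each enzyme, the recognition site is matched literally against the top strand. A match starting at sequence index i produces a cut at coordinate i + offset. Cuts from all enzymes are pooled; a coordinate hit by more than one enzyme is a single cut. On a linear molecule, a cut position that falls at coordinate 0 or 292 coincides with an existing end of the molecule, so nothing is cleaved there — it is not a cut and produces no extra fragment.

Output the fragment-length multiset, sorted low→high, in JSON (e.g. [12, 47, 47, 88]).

[2,3,4,5,5,6,6,8,8,9,9,9,9,10,10,10,10,11,11,12,12,12,12,13,13,13,14,15,15,16]

Per-enzyme occurrences:
  TgoI (GGGTA, off=3): starts [82, 141, 164, 172, 198, 275] → cuts [85, 144, 167, 175, 201, 278]
  CdoX (AGATTA, off=0): starts [49, 114, 158, 243, 254] → cuts [49, 114, 158, 243, 254]
  HnxIV (ATGCCTA, off=6): starts [0, 16, 29, 96, 106, 123, 209, 221, 233, 281] → cuts [6, 22, 35, 102, 112, 129, 215, 227, 239, 287]
  QalIX (GCGTCGCC, off=5): starts [70, 88] → cuts [75, 93]
  NpsIX (GGATC, off=1): starts [37, 61, 148, 180, 190, 265] → cuts [38, 62, 149, 181, 191, 266]

Pooled cuts: [6, 22, 35, 38, 49, 62, 75, 85, 93, 102, 112, 114, 129, 144, 149, 158, 167, 175, 181, 191, 201, 215, 227, 239, 243, 254, 266, 278, 287]

Fragment lengths:
  [0,6): 6 bp
  [6,22): 16 bp
  [22,35): 13 bp
  [35,38): 3 bp
  [38,49): 11 bp
  [49,62): 13 bp
  [62,75): 13 bp
  [75,85): 10 bp
  [85,93): 8 bp
  [93,102): 9 bp
  [102,112): 10 bp
  [112,114): 2 bp
  [114,129): 15 bp
  [129,144): 15 bp
  [144,149): 5 bp
  [149,158): 9 bp
  [158,167): 9 bp
  [167,175): 8 bp
  [175,181): 6 bp
  [181,191): 10 bp
  [191,201): 10 bp
  [201,215): 14 bp
  [215,227): 12 bp
  [227,239): 12 bp
  [239,243): 4 bp
  [243,254): 11 bp
  [254,266): 12 bp
  [266,278): 12 bp
  [278,287): 9 bp
  [287,292): 5 bp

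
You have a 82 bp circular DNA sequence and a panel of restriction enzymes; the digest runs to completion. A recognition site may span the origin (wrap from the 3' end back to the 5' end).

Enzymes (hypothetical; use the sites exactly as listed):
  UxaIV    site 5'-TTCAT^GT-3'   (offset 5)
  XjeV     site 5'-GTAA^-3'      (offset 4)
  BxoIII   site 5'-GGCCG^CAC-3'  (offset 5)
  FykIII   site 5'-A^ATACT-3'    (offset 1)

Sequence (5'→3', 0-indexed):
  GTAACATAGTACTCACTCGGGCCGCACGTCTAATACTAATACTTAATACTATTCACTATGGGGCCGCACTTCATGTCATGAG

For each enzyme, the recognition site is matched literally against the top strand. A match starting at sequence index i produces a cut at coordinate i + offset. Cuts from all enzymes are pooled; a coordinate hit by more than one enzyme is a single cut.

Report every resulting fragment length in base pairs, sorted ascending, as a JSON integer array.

[6,7,8,8,12,20,21]

Per-enzyme occurrences:
  UxaIV (TTCATGT, off=5): starts [69] → cuts [74]
  XjeV (GTAA, off=4): starts [0] → cuts [4]
  BxoIII (GGCCGCAC, off=5): starts [19, 61] → cuts [24, 66]
  FykIII (AATACT, off=1): starts [31, 37, 44] → cuts [32, 38, 45]

All cut coordinates (distinct, sorted): [4, 24, 32, 38, 45, 66, 74]

Fragment lengths:
  4→24: 20 bp
  24→32: 8 bp
  32→38: 6 bp
  38→45: 7 bp
  45→66: 21 bp
  66→74: 8 bp
  74→4 (wrap): 82-74+4 = 12 bp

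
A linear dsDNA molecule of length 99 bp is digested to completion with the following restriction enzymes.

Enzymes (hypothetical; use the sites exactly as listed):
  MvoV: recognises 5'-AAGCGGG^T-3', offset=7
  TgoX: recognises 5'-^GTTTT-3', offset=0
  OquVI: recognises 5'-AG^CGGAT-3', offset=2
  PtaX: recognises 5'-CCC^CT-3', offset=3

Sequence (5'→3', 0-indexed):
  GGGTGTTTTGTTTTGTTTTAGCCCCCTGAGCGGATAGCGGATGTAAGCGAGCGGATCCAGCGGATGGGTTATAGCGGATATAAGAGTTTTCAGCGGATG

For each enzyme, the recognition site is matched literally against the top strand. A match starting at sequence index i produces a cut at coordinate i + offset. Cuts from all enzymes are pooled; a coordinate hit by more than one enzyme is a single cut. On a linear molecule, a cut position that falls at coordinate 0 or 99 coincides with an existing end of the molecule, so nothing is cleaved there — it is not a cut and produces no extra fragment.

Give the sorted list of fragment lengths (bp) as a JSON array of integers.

Scan for sites:
  MvoV (AAGCGGGT, off=7): no sites
  TgoX (GTTTT, off=0): starts [4, 9, 14, 85] → cuts [4, 9, 14, 85]
  OquVI (AGCGGAT, off=2): starts [28, 35, 49, 58, 72, 91] → cuts [30, 37, 51, 60, 74, 93]
  PtaX (CCCCT, off=3): starts [22] → cuts [25]

Pooled cuts: [4, 9, 14, 25, 30, 37, 51, 60, 74, 85, 93]

Fragments:
  [0,4): 4 bp
  [4,9): 5 bp
  [9,14): 5 bp
  [14,25): 11 bp
  [25,30): 5 bp
  [30,37): 7 bp
  [37,51): 14 bp
  [51,60): 9 bp
  [60,74): 14 bp
  [74,85): 11 bp
  [85,93): 8 bp
  [93,99): 6 bp

[4,5,5,5,6,7,8,9,11,11,14,14]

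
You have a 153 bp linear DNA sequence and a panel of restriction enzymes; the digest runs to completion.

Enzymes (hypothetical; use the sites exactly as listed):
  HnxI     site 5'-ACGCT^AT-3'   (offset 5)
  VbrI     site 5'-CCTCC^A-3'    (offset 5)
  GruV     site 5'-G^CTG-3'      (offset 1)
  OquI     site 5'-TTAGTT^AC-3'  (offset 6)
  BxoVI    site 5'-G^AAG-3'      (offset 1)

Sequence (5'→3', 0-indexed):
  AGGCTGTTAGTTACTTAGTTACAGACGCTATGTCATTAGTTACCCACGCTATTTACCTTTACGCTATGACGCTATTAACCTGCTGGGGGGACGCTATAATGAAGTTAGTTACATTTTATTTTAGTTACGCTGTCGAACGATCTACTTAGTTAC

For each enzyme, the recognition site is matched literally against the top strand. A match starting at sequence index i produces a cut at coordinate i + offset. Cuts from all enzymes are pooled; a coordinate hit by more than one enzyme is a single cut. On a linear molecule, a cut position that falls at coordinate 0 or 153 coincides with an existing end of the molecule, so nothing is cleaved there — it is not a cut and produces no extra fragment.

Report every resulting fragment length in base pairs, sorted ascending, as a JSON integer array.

[2,3,3,6,8,8,9,9,9,9,9,12,13,15,16,22]

Per-enzyme occurrences:
  HnxI (ACGCTAT, off=5): starts [24, 45, 60, 68, 90] → cuts [29, 50, 65, 73, 95]
  VbrI (CCTCCA, off=5): no sites
  GruV (GCTG, off=1): starts [2, 81, 128] → cuts [3, 82, 129]
  OquI (TTAGTTAC, off=6): starts [6, 14, 35, 104, 120, 145] → cuts [12, 20, 41, 110, 126, 151]
  BxoVI (GAAG, off=1): starts [100] → cuts [101]

All cut coordinates (distinct, sorted): [3, 12, 20, 29, 41, 50, 65, 73, 82, 95, 101, 110, 126, 129, 151]

Fragments:
  [0,3): 3 bp
  [3,12): 9 bp
  [12,20): 8 bp
  [20,29): 9 bp
  [29,41): 12 bp
  [41,50): 9 bp
  [50,65): 15 bp
  [65,73): 8 bp
  [73,82): 9 bp
  [82,95): 13 bp
  [95,101): 6 bp
  [101,110): 9 bp
  [110,126): 16 bp
  [126,129): 3 bp
  [129,151): 22 bp
  [151,153): 2 bp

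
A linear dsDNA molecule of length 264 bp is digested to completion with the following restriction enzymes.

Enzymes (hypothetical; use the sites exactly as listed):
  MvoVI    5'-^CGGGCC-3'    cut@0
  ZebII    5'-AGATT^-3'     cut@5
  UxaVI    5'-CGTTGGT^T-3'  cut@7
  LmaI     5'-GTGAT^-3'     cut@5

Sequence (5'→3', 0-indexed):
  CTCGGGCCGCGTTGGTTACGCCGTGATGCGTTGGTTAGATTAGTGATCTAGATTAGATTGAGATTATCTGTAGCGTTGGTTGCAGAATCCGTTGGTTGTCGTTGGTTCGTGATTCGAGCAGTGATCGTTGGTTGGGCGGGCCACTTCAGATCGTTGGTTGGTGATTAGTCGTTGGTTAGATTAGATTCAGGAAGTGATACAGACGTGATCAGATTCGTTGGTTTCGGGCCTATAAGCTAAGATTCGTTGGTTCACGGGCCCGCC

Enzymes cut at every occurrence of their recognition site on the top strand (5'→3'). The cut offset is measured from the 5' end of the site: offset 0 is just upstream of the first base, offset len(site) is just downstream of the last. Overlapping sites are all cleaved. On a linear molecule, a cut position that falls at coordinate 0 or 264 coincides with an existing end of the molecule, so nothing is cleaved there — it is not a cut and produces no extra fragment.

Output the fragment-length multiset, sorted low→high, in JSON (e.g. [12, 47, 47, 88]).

[2,2,3,4,5,5,6,6,6,6,6,7,7,7,7,7,7,8,10,10,11,11,11,11,12,14,15,16,20,22]

Scan for sites:
  MvoVI (CGGGCC, off=0): starts [2, 136, 224, 254] → cuts [2, 136, 224, 254]
  ZebII (AGATT, off=5): starts [36, 49, 54, 60, 177, 182, 210, 239] → cuts [41, 54, 59, 65, 182, 187, 215, 244]
  UxaVI (CGTTGGTT, off=7): starts [9, 28, 73, 89, 99, 125, 151, 169, 215, 244] → cuts [16, 35, 80, 96, 106, 132, 158, 176, 222, 251]
  LmaI (GTGAT, off=5): starts [22, 42, 108, 120, 160, 193, 204] → cuts [27, 47, 113, 125, 165, 198, 209]

Pooled cuts: [2, 16, 27, 35, 41, 47, 54, 59, 65, 80, 96, 106, 113, 125, 132, 136, 158, 165, 176, 182, 187, 198, 209, 215, 222, 224, 244, 251, 254]

Fragments:
  [0,2): 2 bp
  [2,16): 14 bp
  [16,27): 11 bp
  [27,35): 8 bp
  [35,41): 6 bp
  [41,47): 6 bp
  [47,54): 7 bp
  [54,59): 5 bp
  [59,65): 6 bp
  [65,80): 15 bp
  [80,96): 16 bp
  [96,106): 10 bp
  [106,113): 7 bp
  [113,125): 12 bp
  [125,132): 7 bp
  [132,136): 4 bp
  [136,158): 22 bp
  [158,165): 7 bp
  [165,176): 11 bp
  [176,182): 6 bp
  [182,187): 5 bp
  [187,198): 11 bp
  [198,209): 11 bp
  [209,215): 6 bp
  [215,222): 7 bp
  [222,224): 2 bp
  [224,244): 20 bp
  [244,251): 7 bp
  [251,254): 3 bp
  [254,264): 10 bp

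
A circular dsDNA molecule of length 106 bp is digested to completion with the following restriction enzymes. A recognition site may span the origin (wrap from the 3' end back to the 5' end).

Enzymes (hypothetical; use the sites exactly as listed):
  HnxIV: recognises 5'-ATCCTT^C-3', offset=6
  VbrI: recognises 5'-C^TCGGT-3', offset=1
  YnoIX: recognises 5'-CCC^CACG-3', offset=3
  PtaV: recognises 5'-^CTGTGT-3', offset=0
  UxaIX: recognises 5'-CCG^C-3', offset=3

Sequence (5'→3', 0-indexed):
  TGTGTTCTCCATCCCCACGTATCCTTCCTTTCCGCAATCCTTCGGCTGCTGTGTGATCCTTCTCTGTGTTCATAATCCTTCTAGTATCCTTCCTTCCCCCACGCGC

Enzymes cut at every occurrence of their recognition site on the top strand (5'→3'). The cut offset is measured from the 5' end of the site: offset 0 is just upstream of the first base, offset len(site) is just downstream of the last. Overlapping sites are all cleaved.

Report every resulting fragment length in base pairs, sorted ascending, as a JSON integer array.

[2,6,6,8,8,8,11,11,13,16,17]

Site scan:
  HnxIV (ATCCTTC, off=6): starts [20, 36, 55, 74, 85] → cuts [26, 42, 61, 80, 91]
  VbrI (CTCGGT, off=1): no sites
  YnoIX (CCCCACG, off=3): starts [12, 96] → cuts [15, 99]
  PtaV (CTGTGT, off=0): starts [48, 63, 105] → cuts [48, 63, 105]
  UxaIX (CCGC, off=3): starts [31] → cuts [34]

Pooled cuts: [15, 26, 34, 42, 48, 61, 63, 80, 91, 99, 105]

Fragment lengths:
  15→26: 11 bp
  26→34: 8 bp
  34→42: 8 bp
  42→48: 6 bp
  48→61: 13 bp
  61→63: 2 bp
  63→80: 17 bp
  80→91: 11 bp
  91→99: 8 bp
  99→105: 6 bp
  105→15 (wrap): 106-105+15 = 16 bp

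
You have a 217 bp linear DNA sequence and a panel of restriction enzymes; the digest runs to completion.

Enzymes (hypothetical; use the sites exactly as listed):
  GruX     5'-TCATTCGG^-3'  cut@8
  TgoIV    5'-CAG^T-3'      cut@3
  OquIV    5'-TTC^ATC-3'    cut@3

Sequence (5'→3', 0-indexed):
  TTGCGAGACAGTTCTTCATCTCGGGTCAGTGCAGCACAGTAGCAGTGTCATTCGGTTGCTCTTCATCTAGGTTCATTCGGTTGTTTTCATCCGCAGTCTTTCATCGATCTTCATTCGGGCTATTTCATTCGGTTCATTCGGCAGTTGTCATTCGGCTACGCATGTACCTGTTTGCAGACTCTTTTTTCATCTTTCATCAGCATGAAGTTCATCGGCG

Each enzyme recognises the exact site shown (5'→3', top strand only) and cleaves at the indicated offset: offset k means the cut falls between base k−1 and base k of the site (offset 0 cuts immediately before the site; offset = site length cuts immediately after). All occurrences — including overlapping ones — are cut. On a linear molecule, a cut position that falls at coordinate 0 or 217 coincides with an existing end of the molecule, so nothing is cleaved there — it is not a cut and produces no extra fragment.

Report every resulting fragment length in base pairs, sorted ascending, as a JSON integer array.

Per-enzyme occurrences:
  GruX (TCATTCGG, off=8): starts [47, 72, 110, 124, 133, 147] → cuts [55, 80, 118, 132, 141, 155]
  TgoIV (CAGT, off=3): starts [8, 26, 36, 42, 93, 141] → cuts [11, 29, 39, 45, 96, 144]
  OquIV (TTCATC, off=3): starts [14, 61, 85, 99, 185, 192, 207] → cuts [17, 64, 88, 102, 188, 195, 210]

All cut coordinates (distinct, sorted): [11, 17, 29, 39, 45, 55, 64, 80, 88, 96, 102, 118, 132, 141, 144, 155, 188, 195, 210]

Fragment lengths:
  [0,11): 11 bp
  [11,17): 6 bp
  [17,29): 12 bp
  [29,39): 10 bp
  [39,45): 6 bp
  [45,55): 10 bp
  [55,64): 9 bp
  [64,80): 16 bp
  [80,88): 8 bp
  [88,96): 8 bp
  [96,102): 6 bp
  [102,118): 16 bp
  [118,132): 14 bp
  [132,141): 9 bp
  [141,144): 3 bp
  [144,155): 11 bp
  [155,188): 33 bp
  [188,195): 7 bp
  [195,210): 15 bp
  [210,217): 7 bp

[3,6,6,6,7,7,8,8,9,9,10,10,11,11,12,14,15,16,16,33]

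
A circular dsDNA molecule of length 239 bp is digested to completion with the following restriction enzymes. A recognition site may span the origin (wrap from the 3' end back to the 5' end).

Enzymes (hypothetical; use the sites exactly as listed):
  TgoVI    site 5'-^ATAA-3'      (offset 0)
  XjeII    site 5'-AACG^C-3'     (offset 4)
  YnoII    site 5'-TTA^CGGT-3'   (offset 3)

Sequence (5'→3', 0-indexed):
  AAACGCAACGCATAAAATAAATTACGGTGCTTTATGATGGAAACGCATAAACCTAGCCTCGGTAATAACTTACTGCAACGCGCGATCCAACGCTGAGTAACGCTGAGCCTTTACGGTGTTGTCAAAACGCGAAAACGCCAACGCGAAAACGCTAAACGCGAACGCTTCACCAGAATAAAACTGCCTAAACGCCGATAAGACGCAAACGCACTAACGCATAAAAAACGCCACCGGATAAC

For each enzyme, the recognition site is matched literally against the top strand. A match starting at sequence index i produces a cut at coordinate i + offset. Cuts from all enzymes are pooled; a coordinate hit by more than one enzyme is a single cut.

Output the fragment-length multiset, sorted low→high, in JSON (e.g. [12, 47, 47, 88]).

Per-enzyme occurrences:
  TgoVI (ATAA, off=0): starts [11, 16, 46, 64, 174, 194, 217, 234] → cuts [11, 16, 46, 64, 174, 194, 217, 234]
  XjeII (AACGC, off=4): starts [1, 6, 41, 76, 88, 98, 125, 133, 139, 147, 154, 160, 187, 204, 212, 223] → cuts [5, 10, 45, 80, 92, 102, 129, 137, 143, 151, 158, 164, 191, 208, 216, 227]
  YnoII (TTACGGT, off=3): starts [21, 110] → cuts [24, 113]

Pooled cuts: [5, 10, 11, 16, 24, 45, 46, 64, 80, 92, 102, 113, 129, 137, 143, 151, 158, 164, 174, 191, 194, 208, 216, 217, 227, 234]

Fragments:
  5→10: 5 bp
  10→11: 1 bp
  11→16: 5 bp
  16→24: 8 bp
  24→45: 21 bp
  45→46: 1 bp
  46→64: 18 bp
  64→80: 16 bp
  80→92: 12 bp
  92→102: 10 bp
  102→113: 11 bp
  113→129: 16 bp
  129→137: 8 bp
  137→143: 6 bp
  143→151: 8 bp
  151→158: 7 bp
  158→164: 6 bp
  164→174: 10 bp
  174→191: 17 bp
  191→194: 3 bp
  194→208: 14 bp
  208→216: 8 bp
  216→217: 1 bp
  217→227: 10 bp
  227→234: 7 bp
  234→5 (wrap): 239-234+5 = 10 bp

[1,1,1,3,5,5,6,6,7,7,8,8,8,8,10,10,10,10,11,12,14,16,16,17,18,21]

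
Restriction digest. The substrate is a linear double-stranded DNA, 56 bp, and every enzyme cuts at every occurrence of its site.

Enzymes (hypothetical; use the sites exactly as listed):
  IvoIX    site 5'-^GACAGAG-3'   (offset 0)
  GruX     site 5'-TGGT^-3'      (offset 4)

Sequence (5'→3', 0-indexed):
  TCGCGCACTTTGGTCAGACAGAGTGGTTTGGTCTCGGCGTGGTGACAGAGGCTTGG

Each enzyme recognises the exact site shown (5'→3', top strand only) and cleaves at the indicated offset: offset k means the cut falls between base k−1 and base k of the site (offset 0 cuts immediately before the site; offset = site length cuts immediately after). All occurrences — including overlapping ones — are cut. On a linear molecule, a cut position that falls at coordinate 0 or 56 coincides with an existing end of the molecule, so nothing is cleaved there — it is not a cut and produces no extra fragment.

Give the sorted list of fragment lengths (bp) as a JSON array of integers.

Scan for sites:
  IvoIX GACAGAG/0: at [16, 43] ⇒ [16, 43]
  GruX TGGT/4: at [10, 23, 28, 39] ⇒ [14, 27, 32, 43]

Pooled cuts: [14, 16, 27, 32, 43]

Fragment lengths:
  [0,14): 14 bp
  [14,16): 2 bp
  [16,27): 11 bp
  [27,32): 5 bp
  [32,43): 11 bp
  [43,56): 13 bp

[2,5,11,11,13,14]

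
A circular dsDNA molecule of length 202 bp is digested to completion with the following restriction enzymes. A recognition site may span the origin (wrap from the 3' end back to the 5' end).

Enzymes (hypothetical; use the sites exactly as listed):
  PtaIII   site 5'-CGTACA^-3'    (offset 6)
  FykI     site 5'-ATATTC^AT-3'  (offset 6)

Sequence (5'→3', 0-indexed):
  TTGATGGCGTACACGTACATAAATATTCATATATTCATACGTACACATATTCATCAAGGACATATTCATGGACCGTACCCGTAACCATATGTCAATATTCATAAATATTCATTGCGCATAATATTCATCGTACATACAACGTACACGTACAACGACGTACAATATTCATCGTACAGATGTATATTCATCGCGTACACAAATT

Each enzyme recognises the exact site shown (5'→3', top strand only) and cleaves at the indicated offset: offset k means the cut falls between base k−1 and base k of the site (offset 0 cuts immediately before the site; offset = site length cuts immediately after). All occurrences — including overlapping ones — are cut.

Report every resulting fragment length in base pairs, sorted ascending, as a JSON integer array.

Per-enzyme occurrences:
  PtaIII (CGTACA, off=6): starts [7, 13, 39, 128, 139, 145, 155, 169, 190] → cuts [13, 19, 45, 134, 145, 151, 161, 175, 196]
  FykI (ATATTCAT, off=6): starts [22, 30, 46, 61, 94, 104, 120, 161, 180] → cuts [28, 36, 52, 67, 100, 110, 126, 167, 186]

Pooled cuts: [13, 19, 28, 36, 45, 52, 67, 100, 110, 126, 134, 145, 151, 161, 167, 175, 186, 196]

Fragments:
  13→19: 6 bp
  19→28: 9 bp
  28→36: 8 bp
  36→45: 9 bp
  45→52: 7 bp
  52→67: 15 bp
  67→100: 33 bp
  100→110: 10 bp
  110→126: 16 bp
  126→134: 8 bp
  134→145: 11 bp
  145→151: 6 bp
  151→161: 10 bp
  161→167: 6 bp
  167→175: 8 bp
  175→186: 11 bp
  186→196: 10 bp
  196→13 (wrap): 202-196+13 = 19 bp

[6,6,6,7,8,8,8,9,9,10,10,10,11,11,15,16,19,33]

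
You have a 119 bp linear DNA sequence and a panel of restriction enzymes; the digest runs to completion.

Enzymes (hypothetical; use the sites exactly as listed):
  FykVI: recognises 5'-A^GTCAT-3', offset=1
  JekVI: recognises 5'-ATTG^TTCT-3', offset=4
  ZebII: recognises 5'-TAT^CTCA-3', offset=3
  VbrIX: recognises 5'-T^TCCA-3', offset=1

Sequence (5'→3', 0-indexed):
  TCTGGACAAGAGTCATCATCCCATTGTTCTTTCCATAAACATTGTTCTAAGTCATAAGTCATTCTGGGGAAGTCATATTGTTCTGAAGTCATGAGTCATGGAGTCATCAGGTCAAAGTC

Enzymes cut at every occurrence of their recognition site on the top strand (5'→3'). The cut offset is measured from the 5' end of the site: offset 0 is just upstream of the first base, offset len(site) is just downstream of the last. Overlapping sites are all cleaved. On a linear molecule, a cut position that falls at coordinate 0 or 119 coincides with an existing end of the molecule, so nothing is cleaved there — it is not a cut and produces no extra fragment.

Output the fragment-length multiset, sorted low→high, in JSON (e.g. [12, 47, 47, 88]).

Per-enzyme occurrences:
  FykVI AGTCAT/1: at [10, 49, 56, 70, 86, 93, 101] ⇒ [11, 50, 57, 71, 87, 94, 102]
  JekVI ATTGTTCT/4: at [22, 40, 76] ⇒ [26, 44, 80]
  ZebII (TATCTCA, off=3): no sites
  VbrIX TTCCA/1: at [30] ⇒ [31]

All cut coordinates (distinct, sorted): [11, 26, 31, 44, 50, 57, 71, 80, 87, 94, 102]

Fragment lengths:
  [0,11): 11 bp
  [11,26): 15 bp
  [26,31): 5 bp
  [31,44): 13 bp
  [44,50): 6 bp
  [50,57): 7 bp
  [57,71): 14 bp
  [71,80): 9 bp
  [80,87): 7 bp
  [87,94): 7 bp
  [94,102): 8 bp
  [102,119): 17 bp

[5,6,7,7,7,8,9,11,13,14,15,17]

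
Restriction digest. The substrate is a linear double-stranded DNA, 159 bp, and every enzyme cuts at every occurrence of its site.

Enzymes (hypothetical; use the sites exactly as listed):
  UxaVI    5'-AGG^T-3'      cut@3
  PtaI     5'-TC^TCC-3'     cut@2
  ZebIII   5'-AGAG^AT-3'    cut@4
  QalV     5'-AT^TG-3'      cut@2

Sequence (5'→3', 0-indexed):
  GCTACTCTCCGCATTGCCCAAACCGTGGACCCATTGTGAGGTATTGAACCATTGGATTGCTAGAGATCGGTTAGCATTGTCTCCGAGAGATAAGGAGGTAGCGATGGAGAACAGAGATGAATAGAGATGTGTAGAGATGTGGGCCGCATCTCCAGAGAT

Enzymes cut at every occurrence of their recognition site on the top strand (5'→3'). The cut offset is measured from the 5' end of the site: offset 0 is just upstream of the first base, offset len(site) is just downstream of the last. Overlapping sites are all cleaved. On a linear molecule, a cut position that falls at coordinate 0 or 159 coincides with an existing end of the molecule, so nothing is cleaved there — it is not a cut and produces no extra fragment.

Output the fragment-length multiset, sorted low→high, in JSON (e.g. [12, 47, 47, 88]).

Site scan:
  UxaVI (AGGT, off=3): starts [38, 95] → cuts [41, 98]
  PtaI (TCTCC, off=2): starts [5, 79, 148] → cuts [7, 81, 150]
  ZebIII (AGAGAT, off=4): starts [61, 85, 112, 122, 132, 153] → cuts [65, 89, 116, 126, 136, 157]
  QalV (ATTG, off=2): starts [12, 32, 42, 50, 55, 75] → cuts [14, 34, 44, 52, 57, 77]

Pooled cuts: [7, 14, 34, 41, 44, 52, 57, 65, 77, 81, 89, 98, 116, 126, 136, 150, 157]

Fragments:
  [0,7): 7 bp
  [7,14): 7 bp
  [14,34): 20 bp
  [34,41): 7 bp
  [41,44): 3 bp
  [44,52): 8 bp
  [52,57): 5 bp
  [57,65): 8 bp
  [65,77): 12 bp
  [77,81): 4 bp
  [81,89): 8 bp
  [89,98): 9 bp
  [98,116): 18 bp
  [116,126): 10 bp
  [126,136): 10 bp
  [136,150): 14 bp
  [150,157): 7 bp
  [157,159): 2 bp

[2,3,4,5,7,7,7,7,8,8,8,9,10,10,12,14,18,20]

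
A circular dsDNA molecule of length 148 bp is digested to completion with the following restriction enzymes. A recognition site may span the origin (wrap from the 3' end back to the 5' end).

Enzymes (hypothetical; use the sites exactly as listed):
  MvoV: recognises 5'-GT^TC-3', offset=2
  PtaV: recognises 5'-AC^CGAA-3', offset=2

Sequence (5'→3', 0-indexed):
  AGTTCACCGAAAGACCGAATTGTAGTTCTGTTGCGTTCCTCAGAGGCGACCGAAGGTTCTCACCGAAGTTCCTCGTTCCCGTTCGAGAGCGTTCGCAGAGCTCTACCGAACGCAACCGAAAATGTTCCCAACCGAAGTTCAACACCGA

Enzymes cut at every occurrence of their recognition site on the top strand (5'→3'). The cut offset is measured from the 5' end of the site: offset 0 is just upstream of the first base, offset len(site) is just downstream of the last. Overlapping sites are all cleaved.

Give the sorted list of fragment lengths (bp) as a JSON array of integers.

[4,6,6,6,6,6,7,7,7,7,8,9,10,10,10,11,14,14]

Per-enzyme occurrences:
  MvoV (GTTC, off=2): starts [1, 24, 34, 55, 67, 74, 80, 90, 123, 136] → cuts [3, 26, 36, 57, 69, 76, 82, 92, 125, 138]
  PtaV (ACCGAA, off=2): starts [5, 13, 48, 61, 104, 114, 130, 143] → cuts [7, 15, 50, 63, 106, 116, 132, 145]

Pooled cuts: [3, 7, 15, 26, 36, 50, 57, 63, 69, 76, 82, 92, 106, 116, 125, 132, 138, 145]

Fragment lengths:
  3→7: 4 bp
  7→15: 8 bp
  15→26: 11 bp
  26→36: 10 bp
  36→50: 14 bp
  50→57: 7 bp
  57→63: 6 bp
  63→69: 6 bp
  69→76: 7 bp
  76→82: 6 bp
  82→92: 10 bp
  92→106: 14 bp
  106→116: 10 bp
  116→125: 9 bp
  125→132: 7 bp
  132→138: 6 bp
  138→145: 7 bp
  145→3 (wrap): 148-145+3 = 6 bp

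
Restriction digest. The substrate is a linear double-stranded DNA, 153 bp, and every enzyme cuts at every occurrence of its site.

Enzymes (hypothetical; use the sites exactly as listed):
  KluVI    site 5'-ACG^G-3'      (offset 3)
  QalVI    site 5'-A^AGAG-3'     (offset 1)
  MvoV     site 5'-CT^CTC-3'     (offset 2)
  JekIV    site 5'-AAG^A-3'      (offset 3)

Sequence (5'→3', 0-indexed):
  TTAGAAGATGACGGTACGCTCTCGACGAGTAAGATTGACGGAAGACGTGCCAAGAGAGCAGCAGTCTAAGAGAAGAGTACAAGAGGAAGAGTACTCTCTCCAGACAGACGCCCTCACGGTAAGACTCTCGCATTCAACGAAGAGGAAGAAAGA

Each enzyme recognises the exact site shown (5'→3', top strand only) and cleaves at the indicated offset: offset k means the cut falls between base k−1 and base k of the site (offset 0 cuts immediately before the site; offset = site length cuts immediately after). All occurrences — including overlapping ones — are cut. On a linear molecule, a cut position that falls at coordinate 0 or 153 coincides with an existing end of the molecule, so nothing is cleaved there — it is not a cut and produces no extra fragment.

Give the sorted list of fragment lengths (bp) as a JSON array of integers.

Scan for sites:
  KluVI ACGG/3: at [10, 37, 115] ⇒ [13, 40, 118]
  QalVI AAGAG/1: at [51, 67, 72, 80, 86, 139] ⇒ [52, 68, 73, 81, 87, 140]
  MvoV CTCTC/2: at [18, 93, 95, 124] ⇒ [20, 95, 97, 126]
  JekIV AAGA/3: at [4, 30, 41, 51, 67, 72, 80, 86, 120, 139, 145, 149] ⇒ [7, 33, 44, 54, 70, 75, 83, 89, 123, 142, 148, 152]

Pooled cuts: [7, 13, 20, 33, 40, 44, 52, 54, 68, 70, 73, 75, 81, 83, 87, 89, 95, 97, 118, 123, 126, 140, 142, 148, 152]

Fragments:
  [0,7): 7 bp
  [7,13): 6 bp
  [13,20): 7 bp
  [20,33): 13 bp
  [33,40): 7 bp
  [40,44): 4 bp
  [44,52): 8 bp
  [52,54): 2 bp
  [54,68): 14 bp
  [68,70): 2 bp
  [70,73): 3 bp
  [73,75): 2 bp
  [75,81): 6 bp
  [81,83): 2 bp
  [83,87): 4 bp
  [87,89): 2 bp
  [89,95): 6 bp
  [95,97): 2 bp
  [97,118): 21 bp
  [118,123): 5 bp
  [123,126): 3 bp
  [126,140): 14 bp
  [140,142): 2 bp
  [142,148): 6 bp
  [148,152): 4 bp
  [152,153): 1 bp

[1,2,2,2,2,2,2,2,3,3,4,4,4,5,6,6,6,6,7,7,7,8,13,14,14,21]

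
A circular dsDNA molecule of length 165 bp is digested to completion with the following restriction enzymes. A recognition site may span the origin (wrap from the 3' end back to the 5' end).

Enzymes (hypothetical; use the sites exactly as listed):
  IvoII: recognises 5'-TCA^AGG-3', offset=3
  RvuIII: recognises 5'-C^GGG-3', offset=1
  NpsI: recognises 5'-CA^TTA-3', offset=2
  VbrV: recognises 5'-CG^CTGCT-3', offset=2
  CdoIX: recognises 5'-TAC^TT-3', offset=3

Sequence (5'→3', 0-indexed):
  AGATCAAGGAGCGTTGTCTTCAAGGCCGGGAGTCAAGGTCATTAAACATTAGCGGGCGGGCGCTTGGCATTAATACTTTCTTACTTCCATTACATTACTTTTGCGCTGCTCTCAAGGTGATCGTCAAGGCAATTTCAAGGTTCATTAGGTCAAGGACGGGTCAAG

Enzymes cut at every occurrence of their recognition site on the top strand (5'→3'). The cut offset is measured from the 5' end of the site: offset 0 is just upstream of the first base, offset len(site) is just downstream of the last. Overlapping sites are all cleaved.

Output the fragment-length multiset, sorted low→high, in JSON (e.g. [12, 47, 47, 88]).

Site scan:
  IvoII TCAAGG/3: at [3, 19, 32, 111, 123, 134, 149] ⇒ [6, 22, 35, 114, 126, 137, 152]
  RvuIII CGGG/1: at [26, 52, 56, 156] ⇒ [27, 53, 57, 157]
  NpsI CATTA/2: at [39, 46, 67, 87, 92, 142] ⇒ [41, 48, 69, 89, 94, 144]
  VbrV CGCTGCT/2: at [103] ⇒ [105]
  CdoIX TACTT/3: at [73, 81, 95] ⇒ [76, 84, 98]

Pooled cuts: [6, 22, 27, 35, 41, 48, 53, 57, 69, 76, 84, 89, 94, 98, 105, 114, 126, 137, 144, 152, 157]

Fragments:
  6→22: 16 bp
  22→27: 5 bp
  27→35: 8 bp
  35→41: 6 bp
  41→48: 7 bp
  48→53: 5 bp
  53→57: 4 bp
  57→69: 12 bp
  69→76: 7 bp
  76→84: 8 bp
  84→89: 5 bp
  89→94: 5 bp
  94→98: 4 bp
  98→105: 7 bp
  105→114: 9 bp
  114→126: 12 bp
  126→137: 11 bp
  137→144: 7 bp
  144→152: 8 bp
  152→157: 5 bp
  157→6 (wrap): 165-157+6 = 14 bp

[4,4,5,5,5,5,5,6,7,7,7,7,8,8,8,9,11,12,12,14,16]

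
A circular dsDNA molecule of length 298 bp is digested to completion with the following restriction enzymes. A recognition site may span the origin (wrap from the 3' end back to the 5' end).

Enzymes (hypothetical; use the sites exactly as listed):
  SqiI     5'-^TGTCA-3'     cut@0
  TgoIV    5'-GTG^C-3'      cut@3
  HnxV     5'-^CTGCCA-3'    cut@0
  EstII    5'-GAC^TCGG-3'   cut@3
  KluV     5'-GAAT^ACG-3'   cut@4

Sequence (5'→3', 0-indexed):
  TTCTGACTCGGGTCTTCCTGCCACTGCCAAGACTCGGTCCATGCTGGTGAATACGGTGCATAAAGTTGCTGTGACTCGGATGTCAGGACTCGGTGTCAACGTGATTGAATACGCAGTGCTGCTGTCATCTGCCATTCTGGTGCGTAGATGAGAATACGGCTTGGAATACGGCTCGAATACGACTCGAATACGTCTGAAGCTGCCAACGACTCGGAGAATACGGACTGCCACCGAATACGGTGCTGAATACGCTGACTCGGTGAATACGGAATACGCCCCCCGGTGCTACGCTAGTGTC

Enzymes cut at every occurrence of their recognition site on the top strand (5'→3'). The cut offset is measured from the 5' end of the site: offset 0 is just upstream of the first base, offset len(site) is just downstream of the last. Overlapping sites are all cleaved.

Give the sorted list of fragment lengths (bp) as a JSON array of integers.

[4,4,5,5,6,6,6,6,6,7,8,8,9,9,9,10,10,10,11,11,11,12,12,13,13,14,17,17,19,20]

Per-enzyme occurrences:
  SqiI TGTCA/0: at [80, 93, 122] ⇒ [80, 93, 122]
  TgoIV GTGC/3: at [55, 115, 139, 239, 282] ⇒ [58, 118, 142, 242, 285]
  HnxV CTGCCA/0: at [17, 23, 128, 199, 224] ⇒ [17, 23, 128, 199, 224]
  EstII GACTCGG/3: at [4, 30, 72, 86, 207, 253] ⇒ [7, 33, 75, 89, 210, 256]
  KluV GAATACG/4: at [48, 106, 151, 163, 174, 185, 215, 232, 244, 261, 268] ⇒ [52, 110, 155, 167, 178, 189, 219, 236, 248, 265, 272]

Pooled cuts: [7, 17, 23, 33, 52, 58, 75, 80, 89, 93, 110, 118, 122, 128, 142, 155, 167, 178, 189, 199, 210, 219, 224, 236, 242, 248, 256, 265, 272, 285]

Fragments:
  7→17: 10 bp
  17→23: 6 bp
  23→33: 10 bp
  33→52: 19 bp
  52→58: 6 bp
  58→75: 17 bp
  75→80: 5 bp
  80→89: 9 bp
  89→93: 4 bp
  93→110: 17 bp
  110→118: 8 bp
  118→122: 4 bp
  122→128: 6 bp
  128→142: 14 bp
  142→155: 13 bp
  155→167: 12 bp
  167→178: 11 bp
  178→189: 11 bp
  189→199: 10 bp
  199→210: 11 bp
  210→219: 9 bp
  219→224: 5 bp
  224→236: 12 bp
  236→242: 6 bp
  242→248: 6 bp
  248→256: 8 bp
  256→265: 9 bp
  265→272: 7 bp
  272→285: 13 bp
  285→7 (wrap): 298-285+7 = 20 bp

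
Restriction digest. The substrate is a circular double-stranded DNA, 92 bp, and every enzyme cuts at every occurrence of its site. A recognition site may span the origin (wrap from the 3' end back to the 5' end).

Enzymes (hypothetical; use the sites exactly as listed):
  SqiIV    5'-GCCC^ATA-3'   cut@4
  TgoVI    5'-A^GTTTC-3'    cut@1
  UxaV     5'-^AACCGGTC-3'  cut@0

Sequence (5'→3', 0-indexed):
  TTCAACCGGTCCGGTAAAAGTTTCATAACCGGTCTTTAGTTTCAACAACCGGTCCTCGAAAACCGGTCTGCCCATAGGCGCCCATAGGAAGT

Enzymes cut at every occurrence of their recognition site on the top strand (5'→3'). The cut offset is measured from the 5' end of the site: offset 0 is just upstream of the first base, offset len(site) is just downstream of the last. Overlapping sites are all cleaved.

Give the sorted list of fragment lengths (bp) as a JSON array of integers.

[5,7,7,8,10,12,13,14,16]

Scan for sites:
  SqiIV GCCCATA/4: at [69, 79] ⇒ [73, 83]
  TgoVI AGTTTC/1: at [18, 37, 89] ⇒ [19, 38, 90]
  UxaV AACCGGTC/0: at [3, 26, 46, 60] ⇒ [3, 26, 46, 60]

All cut coordinates (distinct, sorted): [3, 19, 26, 38, 46, 60, 73, 83, 90]

Fragments:
  3→19: 16 bp
  19→26: 7 bp
  26→38: 12 bp
  38→46: 8 bp
  46→60: 14 bp
  60→73: 13 bp
  73→83: 10 bp
  83→90: 7 bp
  90→3 (wrap): 92-90+3 = 5 bp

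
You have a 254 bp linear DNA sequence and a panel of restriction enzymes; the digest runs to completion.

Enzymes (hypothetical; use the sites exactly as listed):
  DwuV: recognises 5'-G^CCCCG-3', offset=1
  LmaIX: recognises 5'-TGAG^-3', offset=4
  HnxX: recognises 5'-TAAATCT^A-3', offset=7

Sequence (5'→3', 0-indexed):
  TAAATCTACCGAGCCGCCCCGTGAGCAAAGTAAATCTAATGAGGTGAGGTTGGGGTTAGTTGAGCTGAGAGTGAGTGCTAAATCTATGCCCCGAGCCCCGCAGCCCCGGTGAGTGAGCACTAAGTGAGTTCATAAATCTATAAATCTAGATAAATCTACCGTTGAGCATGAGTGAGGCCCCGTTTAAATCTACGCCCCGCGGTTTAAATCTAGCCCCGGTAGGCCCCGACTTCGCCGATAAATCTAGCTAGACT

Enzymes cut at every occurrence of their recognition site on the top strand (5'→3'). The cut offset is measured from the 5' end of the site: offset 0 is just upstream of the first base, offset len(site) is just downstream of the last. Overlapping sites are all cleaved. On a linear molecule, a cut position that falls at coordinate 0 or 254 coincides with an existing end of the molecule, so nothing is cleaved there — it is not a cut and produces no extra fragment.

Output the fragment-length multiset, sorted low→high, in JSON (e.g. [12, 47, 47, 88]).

[1,2,3,3,4,4,5,5,6,6,6,7,7,8,8,9,9,9,9,10,10,10,10,11,11,12,14,16,17,22]

Per-enzyme occurrences:
  DwuV (GCCCCG, off=1): starts [15, 87, 94, 102, 176, 193, 212, 222] → cuts [16, 88, 95, 103, 177, 194, 213, 223]
  LmaIX (TGAG, off=4): starts [21, 39, 44, 60, 65, 71, 109, 113, 124, 162, 168, 172] → cuts [25, 43, 48, 64, 69, 75, 113, 117, 128, 166, 172, 176]
  HnxX (TAAATCTA, off=7): starts [0, 30, 78, 132, 140, 150, 184, 204, 238] → cuts [7, 37, 85, 139, 147, 157, 191, 211, 245]

All cut coordinates (distinct, sorted): [7, 16, 25, 37, 43, 48, 64, 69, 75, 85, 88, 95, 103, 113, 117, 128, 139, 147, 157, 166, 172, 176, 177, 191, 194, 211, 213, 223, 245]

Fragments:
  [0,7): 7 bp
  [7,16): 9 bp
  [16,25): 9 bp
  [25,37): 12 bp
  [37,43): 6 bp
  [43,48): 5 bp
  [48,64): 16 bp
  [64,69): 5 bp
  [69,75): 6 bp
  [75,85): 10 bp
  [85,88): 3 bp
  [88,95): 7 bp
  [95,103): 8 bp
  [103,113): 10 bp
  [113,117): 4 bp
  [117,128): 11 bp
  [128,139): 11 bp
  [139,147): 8 bp
  [147,157): 10 bp
  [157,166): 9 bp
  [166,172): 6 bp
  [172,176): 4 bp
  [176,177): 1 bp
  [177,191): 14 bp
  [191,194): 3 bp
  [194,211): 17 bp
  [211,213): 2 bp
  [213,223): 10 bp
  [223,245): 22 bp
  [245,254): 9 bp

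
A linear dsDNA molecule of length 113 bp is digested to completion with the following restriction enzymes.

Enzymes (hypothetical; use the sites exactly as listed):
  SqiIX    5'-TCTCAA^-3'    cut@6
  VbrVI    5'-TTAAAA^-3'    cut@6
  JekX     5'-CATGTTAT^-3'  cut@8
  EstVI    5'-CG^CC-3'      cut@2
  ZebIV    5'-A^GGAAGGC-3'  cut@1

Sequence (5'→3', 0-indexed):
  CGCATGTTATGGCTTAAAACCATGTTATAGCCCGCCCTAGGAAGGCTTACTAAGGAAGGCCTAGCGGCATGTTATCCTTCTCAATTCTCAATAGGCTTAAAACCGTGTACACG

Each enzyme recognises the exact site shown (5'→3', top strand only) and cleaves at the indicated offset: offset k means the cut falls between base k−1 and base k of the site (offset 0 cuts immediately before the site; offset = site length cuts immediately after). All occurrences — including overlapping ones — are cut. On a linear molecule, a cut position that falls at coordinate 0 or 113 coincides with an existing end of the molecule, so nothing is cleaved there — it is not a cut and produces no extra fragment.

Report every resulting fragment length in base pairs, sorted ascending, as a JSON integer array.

[5,6,7,9,9,9,10,11,11,14,22]

Site scan:
  SqiIX (TCTCAA, off=6): starts [78, 85] → cuts [84, 91]
  VbrVI (TTAAAA, off=6): starts [13, 96] → cuts [19, 102]
  JekX (CATGTTAT, off=8): starts [2, 20, 67] → cuts [10, 28, 75]
  EstVI (CGCC, off=2): starts [32] → cuts [34]
  ZebIV (AGGAAGGC, off=1): starts [38, 52] → cuts [39, 53]

Pooled cuts: [10, 19, 28, 34, 39, 53, 75, 84, 91, 102]

Fragments:
  [0,10): 10 bp
  [10,19): 9 bp
  [19,28): 9 bp
  [28,34): 6 bp
  [34,39): 5 bp
  [39,53): 14 bp
  [53,75): 22 bp
  [75,84): 9 bp
  [84,91): 7 bp
  [91,102): 11 bp
  [102,113): 11 bp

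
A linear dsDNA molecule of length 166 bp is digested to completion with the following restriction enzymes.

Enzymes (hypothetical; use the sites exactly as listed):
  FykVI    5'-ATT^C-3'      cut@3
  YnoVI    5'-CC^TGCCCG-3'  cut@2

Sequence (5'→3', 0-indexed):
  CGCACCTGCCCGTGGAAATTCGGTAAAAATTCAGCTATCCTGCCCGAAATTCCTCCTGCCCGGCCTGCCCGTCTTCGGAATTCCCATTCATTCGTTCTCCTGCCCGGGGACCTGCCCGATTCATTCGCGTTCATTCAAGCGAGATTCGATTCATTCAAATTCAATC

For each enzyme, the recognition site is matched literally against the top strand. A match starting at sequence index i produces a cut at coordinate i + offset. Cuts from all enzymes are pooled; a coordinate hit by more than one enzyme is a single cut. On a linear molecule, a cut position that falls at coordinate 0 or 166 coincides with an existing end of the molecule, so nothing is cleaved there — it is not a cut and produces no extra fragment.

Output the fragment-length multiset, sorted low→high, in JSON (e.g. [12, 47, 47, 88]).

Site scan:
  FykVI ATTC/3: at [17, 28, 48, 79, 85, 89, 118, 122, 132, 143, 148, 152, 158] ⇒ [20, 31, 51, 82, 88, 92, 121, 125, 135, 146, 151, 155, 161]
  YnoVI CCTGCCCG/2: at [4, 38, 54, 63, 98, 110] ⇒ [6, 40, 56, 65, 100, 112]

All cut coordinates (distinct, sorted): [6, 20, 31, 40, 51, 56, 65, 82, 88, 92, 100, 112, 121, 125, 135, 146, 151, 155, 161]

Fragment lengths:
  [0,6): 6 bp
  [6,20): 14 bp
  [20,31): 11 bp
  [31,40): 9 bp
  [40,51): 11 bp
  [51,56): 5 bp
  [56,65): 9 bp
  [65,82): 17 bp
  [82,88): 6 bp
  [88,92): 4 bp
  [92,100): 8 bp
  [100,112): 12 bp
  [112,121): 9 bp
  [121,125): 4 bp
  [125,135): 10 bp
  [135,146): 11 bp
  [146,151): 5 bp
  [151,155): 4 bp
  [155,161): 6 bp
  [161,166): 5 bp

[4,4,4,5,5,5,6,6,6,8,9,9,9,10,11,11,11,12,14,17]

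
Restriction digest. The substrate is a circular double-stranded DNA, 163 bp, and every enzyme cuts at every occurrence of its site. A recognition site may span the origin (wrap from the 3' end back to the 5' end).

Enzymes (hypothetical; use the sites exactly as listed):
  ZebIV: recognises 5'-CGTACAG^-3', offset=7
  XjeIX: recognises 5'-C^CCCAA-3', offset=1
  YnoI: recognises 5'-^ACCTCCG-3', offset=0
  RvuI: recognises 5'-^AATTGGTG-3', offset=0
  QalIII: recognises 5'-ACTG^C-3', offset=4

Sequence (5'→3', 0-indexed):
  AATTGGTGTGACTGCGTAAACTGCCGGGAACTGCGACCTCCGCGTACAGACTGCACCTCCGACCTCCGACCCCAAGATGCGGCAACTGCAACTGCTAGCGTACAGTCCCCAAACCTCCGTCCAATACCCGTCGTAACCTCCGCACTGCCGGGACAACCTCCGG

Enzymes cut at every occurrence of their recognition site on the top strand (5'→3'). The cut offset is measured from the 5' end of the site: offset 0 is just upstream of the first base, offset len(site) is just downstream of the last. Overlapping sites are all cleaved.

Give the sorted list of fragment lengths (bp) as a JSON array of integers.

Per-enzyme occurrences:
  ZebIV (CGTACAG, off=7): starts [42, 98] → cuts [49, 105]
  XjeIX (CCCCAA, off=1): starts [69, 106] → cuts [70, 107]
  YnoI (ACCTCCG, off=0): starts [35, 54, 61, 112, 135, 155] → cuts [35, 54, 61, 112, 135, 155]
  RvuI (AATTGGTG, off=0): starts [0] → cuts [0]
  QalIII (ACTGC, off=4): starts [10, 19, 29, 49, 84, 90, 143] → cuts [14, 23, 33, 53, 88, 94, 147]

All cut coordinates (distinct, sorted): [0, 14, 23, 33, 35, 49, 53, 54, 61, 70, 88, 94, 105, 107, 112, 135, 147, 155]

Fragment lengths:
  0→14: 14 bp
  14→23: 9 bp
  23→33: 10 bp
  33→35: 2 bp
  35→49: 14 bp
  49→53: 4 bp
  53→54: 1 bp
  54→61: 7 bp
  61→70: 9 bp
  70→88: 18 bp
  88→94: 6 bp
  94→105: 11 bp
  105→107: 2 bp
  107→112: 5 bp
  112→135: 23 bp
  135→147: 12 bp
  147→155: 8 bp
  155→0 (wrap): 163-155+0 = 8 bp

[1,2,2,4,5,6,7,8,8,9,9,10,11,12,14,14,18,23]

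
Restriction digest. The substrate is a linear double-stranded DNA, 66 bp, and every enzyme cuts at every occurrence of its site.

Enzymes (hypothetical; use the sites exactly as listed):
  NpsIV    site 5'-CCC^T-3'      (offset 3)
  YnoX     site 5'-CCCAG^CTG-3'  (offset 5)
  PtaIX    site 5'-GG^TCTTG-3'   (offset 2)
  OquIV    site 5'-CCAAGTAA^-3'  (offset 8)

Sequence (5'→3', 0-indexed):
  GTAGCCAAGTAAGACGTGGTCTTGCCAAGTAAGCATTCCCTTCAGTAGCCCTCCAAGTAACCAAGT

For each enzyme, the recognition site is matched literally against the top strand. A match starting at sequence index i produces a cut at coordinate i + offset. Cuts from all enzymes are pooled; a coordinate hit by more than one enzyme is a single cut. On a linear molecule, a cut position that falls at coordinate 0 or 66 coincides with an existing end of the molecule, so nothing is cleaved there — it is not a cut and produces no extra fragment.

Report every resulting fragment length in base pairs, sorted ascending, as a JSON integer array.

Site scan:
  NpsIV (CCCT, off=3): starts [37, 48] → cuts [40, 51]
  YnoX (CCCAGCTG, off=5): no sites
  PtaIX (GGTCTTG, off=2): starts [17] → cuts [19]
  OquIV (CCAAGTAA, off=8): starts [4, 24, 52] → cuts [12, 32, 60]

All cut coordinates (distinct, sorted): [12, 19, 32, 40, 51, 60]

Fragment lengths:
  [0,12): 12 bp
  [12,19): 7 bp
  [19,32): 13 bp
  [32,40): 8 bp
  [40,51): 11 bp
  [51,60): 9 bp
  [60,66): 6 bp

[6,7,8,9,11,12,13]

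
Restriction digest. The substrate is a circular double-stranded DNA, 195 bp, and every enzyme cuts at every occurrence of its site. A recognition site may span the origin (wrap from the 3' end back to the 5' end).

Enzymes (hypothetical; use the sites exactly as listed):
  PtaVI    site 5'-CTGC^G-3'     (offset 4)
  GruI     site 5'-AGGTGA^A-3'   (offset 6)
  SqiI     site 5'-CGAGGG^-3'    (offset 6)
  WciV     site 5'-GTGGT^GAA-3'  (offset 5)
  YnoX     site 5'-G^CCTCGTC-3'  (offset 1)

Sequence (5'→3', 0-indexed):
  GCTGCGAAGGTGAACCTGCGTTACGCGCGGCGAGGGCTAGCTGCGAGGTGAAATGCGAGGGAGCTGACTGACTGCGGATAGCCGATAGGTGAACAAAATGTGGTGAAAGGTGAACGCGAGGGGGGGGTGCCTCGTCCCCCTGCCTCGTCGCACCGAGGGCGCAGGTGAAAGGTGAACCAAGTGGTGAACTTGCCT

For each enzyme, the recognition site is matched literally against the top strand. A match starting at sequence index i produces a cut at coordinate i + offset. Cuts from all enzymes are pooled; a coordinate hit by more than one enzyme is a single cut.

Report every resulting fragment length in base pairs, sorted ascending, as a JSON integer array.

Site scan:
  PtaVI (CTGCG, off=4): starts [1, 15, 40, 71] → cuts [5, 19, 44, 75]
  GruI (AGGTGAA, off=6): starts [7, 45, 86, 107, 162, 169] → cuts [13, 51, 92, 113, 168, 175]
  SqiI (CGAGGG, off=6): starts [30, 55, 116, 153] → cuts [36, 61, 122, 159]
  WciV (GTGGTGAA, off=5): starts [99, 180] → cuts [104, 185]
  YnoX (GCCTCGTC, off=1): starts [128, 141] → cuts [129, 142]

All cut coordinates (distinct, sorted): [5, 13, 19, 36, 44, 51, 61, 75, 92, 104, 113, 122, 129, 142, 159, 168, 175, 185]

Fragments:
  5→13: 8 bp
  13→19: 6 bp
  19→36: 17 bp
  36→44: 8 bp
  44→51: 7 bp
  51→61: 10 bp
  61→75: 14 bp
  75→92: 17 bp
  92→104: 12 bp
  104→113: 9 bp
  113→122: 9 bp
  122→129: 7 bp
  129→142: 13 bp
  142→159: 17 bp
  159→168: 9 bp
  168→175: 7 bp
  175→185: 10 bp
  185→5 (wrap): 195-185+5 = 15 bp

[6,7,7,7,8,8,9,9,9,10,10,12,13,14,15,17,17,17]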